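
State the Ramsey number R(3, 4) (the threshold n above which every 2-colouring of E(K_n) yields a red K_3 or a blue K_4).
R(3, 4) = 9

Lower bound: an explicit 2-colouring of K_{8} (typically a Paley-type or other structured construction) avoids a red K_3 and a blue K_4, showing R(3, 4) > 8.
Upper bound: the Erdős–Szekeres recurrence R(r, t') ≤ R(r−1, t') + R(r, t'−1) (with the −1 refinement when both summands are even) yields R(3, 4) ≤ 9.
Hence R(3, 4) = 9.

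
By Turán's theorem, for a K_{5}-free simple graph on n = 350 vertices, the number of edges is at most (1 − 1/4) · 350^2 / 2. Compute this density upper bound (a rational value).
Turán density bound = (3/4) · 350^2/2 = 91875/2 ≈ 45937.5

Turán's theorem: ex(n, K_{r+1}) is achieved by the complete r-partite Turán graph T(n, r) with parts as balanced as possible, and is at most (1 − 1/r) · n^2/2. For r = 4, n = 350: the density bound is (3/4) · 122500/2 = 91875/2 ≈ 45937.5. The integer-valued extremum is e(T(350, 4)) = 45937, which is strictly less than the density bound 91875/2 since 4 ∤ 350 (the parts of T(350, 4) cannot all be equal).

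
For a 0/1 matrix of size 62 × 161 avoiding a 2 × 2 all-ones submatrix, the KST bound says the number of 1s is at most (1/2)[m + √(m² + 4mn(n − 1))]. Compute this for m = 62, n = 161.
z(62, 161; 2, 2) ≤ (1/2)[62 + √(62² + 4·62·161·160)] = (1/2)[62 + √6392324] = 1295.1523

Kővári–Sós–Turán: let r_1, ..., r_62 be the row sums and z = Σ r_i the total number of 1s. Each pair of columns can share at most one row with both entries 1 (else a 2×2 all-ones block appears), so Σ_i C(r_i, 2) ≤ C(161, 2) = 12880. By convexity Σ_i C(r_i, 2) ≥ 62·C(z/62, 2) = z(z − 62)/(2·62), giving z² − 62z − 62·161·160 ≤ 0 and hence z ≤ (1/2)[62 + √(3844 + 4·1597120)] = (1/2)[62 + √6392324] ≈ (1/2)(62 + 2528.3046) = 1295.1523.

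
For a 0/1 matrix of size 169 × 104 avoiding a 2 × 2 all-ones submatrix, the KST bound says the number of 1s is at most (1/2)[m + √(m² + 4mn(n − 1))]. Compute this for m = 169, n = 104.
z(169, 104; 2, 2) ≤ (1/2)[169 + √(169² + 4·169·104·103)] = (1/2)[169 + √7269873] = 1432.6351

Kővári–Sós–Turán: let r_1, ..., r_169 be the row sums and z = Σ r_i the total number of 1s. Each pair of columns can share at most one row with both entries 1 (else a 2×2 all-ones block appears), so Σ_i C(r_i, 2) ≤ C(104, 2) = 5356. By convexity Σ_i C(r_i, 2) ≥ 169·C(z/169, 2) = z(z − 169)/(2·169), giving z² − 169z − 169·104·103 ≤ 0 and hence z ≤ (1/2)[169 + √(28561 + 4·1810328)] = (1/2)[169 + √7269873] ≈ (1/2)(169 + 2696.2702) = 1432.6351.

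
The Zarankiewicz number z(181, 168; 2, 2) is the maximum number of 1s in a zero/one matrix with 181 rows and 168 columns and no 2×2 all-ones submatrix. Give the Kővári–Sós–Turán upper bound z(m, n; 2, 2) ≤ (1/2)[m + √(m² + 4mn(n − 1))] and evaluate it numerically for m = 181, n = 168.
z(181, 168; 2, 2) ≤ (1/2)[181 + √(181² + 4·181·168·167)] = (1/2)[181 + √20345305] = 2345.7885

Kővári–Sós–Turán: let r_1, ..., r_181 be the row sums and z = Σ r_i the total number of 1s. Each pair of columns can share at most one row with both entries 1 (else a 2×2 all-ones block appears), so Σ_i C(r_i, 2) ≤ C(168, 2) = 14028. By convexity Σ_i C(r_i, 2) ≥ 181·C(z/181, 2) = z(z − 181)/(2·181), giving z² − 181z − 181·168·167 ≤ 0 and hence z ≤ (1/2)[181 + √(32761 + 4·5078136)] = (1/2)[181 + √20345305] ≈ (1/2)(181 + 4510.577) = 2345.7885.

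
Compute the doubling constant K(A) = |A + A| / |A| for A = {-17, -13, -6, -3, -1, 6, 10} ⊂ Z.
K = |A + A| / |A| = 26/7

Enumerate A + A = {a + b : a, b ∈ A}. With |A| = 7, there are |A|^2 = 49 ordered sum pairs; collecting distinct values, A + A = {-34, -30, -26, -23, -20, -19, -18, -16, -14, -12, -11, -9, -7, -6, -4, -3, -2, 0, 3, 4, 5, 7, 9, 12, 16, 20}, so |A + A| = 26. Thus K = 26/7. For comparison, the minimum possible |A + A| over all 7-element sets is 2·7 − 1 = 13 (so min K = 13/7), attained only by arithmetic progressions.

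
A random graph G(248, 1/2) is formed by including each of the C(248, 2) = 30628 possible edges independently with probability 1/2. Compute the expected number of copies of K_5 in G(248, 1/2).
E[# K_5] = C(248, 5) · (1/2)^C(5, 2) = 7506861544 / 2^10 = 938357693/128 = 7330919.4765625

For each 5-subset S of vertices (there are C(248, 5) = 7506861544 such S), let X_S = 1 if S induces a K_5 (all C(5, 2) = 10 edges present). Then P(X_S = 1) = (1/2)^10 = 1/1024. By linearity of expectation, E[# K_5] = C(248, 5) · (1/2)^10 = 7506861544 / 1024 = 938357693/128 = 7330919.4765625.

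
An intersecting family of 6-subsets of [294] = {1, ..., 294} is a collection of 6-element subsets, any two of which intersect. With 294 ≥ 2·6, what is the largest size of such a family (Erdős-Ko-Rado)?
max |F| = C(293, 5) = 17388337273

Erdős-Ko-Rado (1961): when n ≥ 2k, max |F| = C(n−1, k−1). The bound is attained by the star {A : i ∈ A} for any fixed i ∈ [n]. Here C(294−1, 6−1) = C(293, 5) = 17388337273.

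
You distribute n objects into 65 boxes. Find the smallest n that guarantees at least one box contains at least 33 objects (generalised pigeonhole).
n = (33 − 1)·65 + 1 = 2081

By the generalised pigeonhole principle, to guarantee some box contains ≥ r objects we need more than (r − 1) · k objects total. Threshold: n = (r − 1) · k + 1. With r = 33 and k = 65: n = 32 · 65 + 1 = 2080 + 1 = 2081. For n = 2080 = 32 · 65, we can put exactly 32 objects in every box, avoiding 33 in any single one — so 2081 is tight.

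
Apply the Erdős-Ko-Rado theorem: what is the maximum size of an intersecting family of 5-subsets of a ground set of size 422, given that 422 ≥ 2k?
max |F| = C(421, 4) = 1290358685

The Erdős-Ko-Rado theorem states: for n ≥ 2k, an intersecting family of k-subsets of an n-element set has size at most C(n − 1, k − 1), with equality for 'star' families {A ⊆ [n] : |A| = k, i ∈ A} (fix an element i). For n = 422, k = 5: C(421, 4) = 1290358685.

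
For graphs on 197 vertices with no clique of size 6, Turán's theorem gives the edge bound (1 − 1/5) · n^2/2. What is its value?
Turán density bound = (4/5) · 197^2/2 = 77618/5 ≈ 15523.6

Turán's theorem: ex(n, K_{r+1}) is achieved by the complete r-partite Turán graph T(n, r) with parts as balanced as possible, and is at most (1 − 1/r) · n^2/2. For r = 5, n = 197: the density bound is (4/5) · 38809/2 = 77618/5 ≈ 15523.6. The integer-valued extremum is e(T(197, 5)) = 15523, which is strictly less than the density bound 77618/5 since 5 ∤ 197 (the parts of T(197, 5) cannot all be equal).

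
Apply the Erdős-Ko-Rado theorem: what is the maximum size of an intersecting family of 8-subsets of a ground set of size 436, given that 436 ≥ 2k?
max |F| = C(435, 7) = 557087111715420

The Erdős-Ko-Rado theorem states: for n ≥ 2k, an intersecting family of k-subsets of an n-element set has size at most C(n − 1, k − 1), with equality for 'star' families {A ⊆ [n] : |A| = k, i ∈ A} (fix an element i). For n = 436, k = 8: C(435, 7) = 557087111715420.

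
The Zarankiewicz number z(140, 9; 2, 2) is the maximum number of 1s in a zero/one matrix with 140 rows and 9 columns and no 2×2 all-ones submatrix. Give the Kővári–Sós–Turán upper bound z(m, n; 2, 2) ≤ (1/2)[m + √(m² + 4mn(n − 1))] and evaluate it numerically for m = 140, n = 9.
z(140, 9; 2, 2) ≤ (1/2)[140 + √(140² + 4·140·9·8)] = (1/2)[140 + √59920] = 192.3928

Kővári–Sós–Turán: let r_1, ..., r_140 be the row sums and z = Σ r_i the total number of 1s. Each pair of columns can share at most one row with both entries 1 (else a 2×2 all-ones block appears), so Σ_i C(r_i, 2) ≤ C(9, 2) = 36. By convexity Σ_i C(r_i, 2) ≥ 140·C(z/140, 2) = z(z − 140)/(2·140), giving z² − 140z − 140·9·8 ≤ 0 and hence z ≤ (1/2)[140 + √(19600 + 4·10080)] = (1/2)[140 + √59920] ≈ (1/2)(140 + 244.7856) = 192.3928.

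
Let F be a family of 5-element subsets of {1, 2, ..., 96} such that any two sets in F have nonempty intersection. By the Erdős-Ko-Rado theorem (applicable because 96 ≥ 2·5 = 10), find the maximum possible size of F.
max |F| = C(95, 4) = 3183545

Erdős-Ko-Rado (1961): when n ≥ 2k, max |F| = C(n−1, k−1). The bound is attained by the star {A : i ∈ A} for any fixed i ∈ [n]. Here C(96−1, 5−1) = C(95, 4) = 3183545.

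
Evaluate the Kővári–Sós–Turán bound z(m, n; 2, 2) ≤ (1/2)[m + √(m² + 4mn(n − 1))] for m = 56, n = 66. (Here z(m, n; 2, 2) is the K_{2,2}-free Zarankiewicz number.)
z(56, 66; 2, 2) ≤ (1/2)[56 + √(56² + 4·56·66·65)] = (1/2)[56 + √964096] = 518.942

Kővári–Sós–Turán: let r_1, ..., r_56 be the row sums and z = Σ r_i the total number of 1s. Each pair of columns can share at most one row with both entries 1 (else a 2×2 all-ones block appears), so Σ_i C(r_i, 2) ≤ C(66, 2) = 2145. By convexity Σ_i C(r_i, 2) ≥ 56·C(z/56, 2) = z(z − 56)/(2·56), giving z² − 56z − 56·66·65 ≤ 0 and hence z ≤ (1/2)[56 + √(3136 + 4·240240)] = (1/2)[56 + √964096] ≈ (1/2)(56 + 981.8839) = 518.942.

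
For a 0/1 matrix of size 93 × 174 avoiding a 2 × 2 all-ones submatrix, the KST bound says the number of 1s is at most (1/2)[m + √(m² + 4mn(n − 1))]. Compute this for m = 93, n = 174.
z(93, 174; 2, 2) ≤ (1/2)[93 + √(93² + 4·93·174·173)] = (1/2)[93 + √11206593] = 1720.3125

Kővári–Sós–Turán: let r_1, ..., r_93 be the row sums and z = Σ r_i the total number of 1s. Each pair of columns can share at most one row with both entries 1 (else a 2×2 all-ones block appears), so Σ_i C(r_i, 2) ≤ C(174, 2) = 15051. By convexity Σ_i C(r_i, 2) ≥ 93·C(z/93, 2) = z(z − 93)/(2·93), giving z² − 93z − 93·174·173 ≤ 0 and hence z ≤ (1/2)[93 + √(8649 + 4·2799486)] = (1/2)[93 + √11206593] ≈ (1/2)(93 + 3347.625) = 1720.3125.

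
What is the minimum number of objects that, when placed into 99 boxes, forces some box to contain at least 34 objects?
n = (34 − 1)·99 + 1 = 3268

By the generalised pigeonhole principle, to guarantee some box contains ≥ r objects we need more than (r − 1) · k objects total. Threshold: n = (r − 1) · k + 1. With r = 34 and k = 99: n = 33 · 99 + 1 = 3267 + 1 = 3268. For n = 3267 = 33 · 99, we can put exactly 33 objects in every box, avoiding 34 in any single one — so 3268 is tight.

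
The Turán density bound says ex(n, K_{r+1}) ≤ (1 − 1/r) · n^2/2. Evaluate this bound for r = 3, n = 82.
Turán density bound = (2/3) · 82^2/2 = 6724/3 ≈ 2241.3333

Turán's theorem: ex(n, K_{r+1}) is achieved by the complete r-partite Turán graph T(n, r) with parts as balanced as possible, and is at most (1 − 1/r) · n^2/2. For r = 3, n = 82: the density bound is (2/3) · 6724/2 = 6724/3 ≈ 2241.3333. The integer-valued extremum is e(T(82, 3)) = 2241, which is strictly less than the density bound 6724/3 since 3 ∤ 82 (the parts of T(82, 3) cannot all be equal).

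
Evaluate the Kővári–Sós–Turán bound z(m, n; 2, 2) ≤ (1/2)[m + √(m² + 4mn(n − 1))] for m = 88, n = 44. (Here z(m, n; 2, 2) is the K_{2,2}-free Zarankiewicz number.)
z(88, 44; 2, 2) ≤ (1/2)[88 + √(88² + 4·88·44·43)] = (1/2)[88 + √673728] = 454.4047

Kővári–Sós–Turán: let r_1, ..., r_88 be the row sums and z = Σ r_i the total number of 1s. Each pair of columns can share at most one row with both entries 1 (else a 2×2 all-ones block appears), so Σ_i C(r_i, 2) ≤ C(44, 2) = 946. By convexity Σ_i C(r_i, 2) ≥ 88·C(z/88, 2) = z(z − 88)/(2·88), giving z² − 88z − 88·44·43 ≤ 0 and hence z ≤ (1/2)[88 + √(7744 + 4·166496)] = (1/2)[88 + √673728] ≈ (1/2)(88 + 820.8094) = 454.4047.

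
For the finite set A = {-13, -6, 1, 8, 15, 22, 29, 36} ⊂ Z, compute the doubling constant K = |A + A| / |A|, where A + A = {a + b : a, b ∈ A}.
K = |A + A| / |A| = 15/8

Enumerate A + A = {a + b : a, b ∈ A}. With |A| = 8, there are |A|^2 = 64 ordered sum pairs; collecting distinct values, A + A = {-26, -19, -12, -5, 2, 9, 16, 23, 30, 37, 44, 51, 58, 65, 72}, so |A + A| = 15. Thus K = 15/8. Here |A + A| = 2|A| − 1 = 15, the minimum possible — so K = 15/8 is minimal, which holds iff A is an arithmetic progression.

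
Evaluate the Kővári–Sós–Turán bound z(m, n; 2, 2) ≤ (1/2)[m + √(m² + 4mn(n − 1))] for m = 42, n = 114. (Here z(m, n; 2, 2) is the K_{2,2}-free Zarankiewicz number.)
z(42, 114; 2, 2) ≤ (1/2)[42 + √(42² + 4·42·114·113)] = (1/2)[42 + √2165940] = 756.8566

Kővári–Sós–Turán: let r_1, ..., r_42 be the row sums and z = Σ r_i the total number of 1s. Each pair of columns can share at most one row with both entries 1 (else a 2×2 all-ones block appears), so Σ_i C(r_i, 2) ≤ C(114, 2) = 6441. By convexity Σ_i C(r_i, 2) ≥ 42·C(z/42, 2) = z(z − 42)/(2·42), giving z² − 42z − 42·114·113 ≤ 0 and hence z ≤ (1/2)[42 + √(1764 + 4·541044)] = (1/2)[42 + √2165940] ≈ (1/2)(42 + 1471.7133) = 756.8566.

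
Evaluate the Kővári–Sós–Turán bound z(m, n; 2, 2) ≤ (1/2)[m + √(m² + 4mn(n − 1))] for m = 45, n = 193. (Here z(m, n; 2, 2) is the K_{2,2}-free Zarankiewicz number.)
z(45, 193; 2, 2) ≤ (1/2)[45 + √(45² + 4·45·193·192)] = (1/2)[45 + √6672105] = 1314.0209

Kővári–Sós–Turán: let r_1, ..., r_45 be the row sums and z = Σ r_i the total number of 1s. Each pair of columns can share at most one row with both entries 1 (else a 2×2 all-ones block appears), so Σ_i C(r_i, 2) ≤ C(193, 2) = 18528. By convexity Σ_i C(r_i, 2) ≥ 45·C(z/45, 2) = z(z − 45)/(2·45), giving z² − 45z − 45·193·192 ≤ 0 and hence z ≤ (1/2)[45 + √(2025 + 4·1667520)] = (1/2)[45 + √6672105] ≈ (1/2)(45 + 2583.0418) = 1314.0209.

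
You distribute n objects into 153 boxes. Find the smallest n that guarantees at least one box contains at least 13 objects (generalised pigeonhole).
n = (13 − 1)·153 + 1 = 1837

By the generalised pigeonhole principle, to guarantee some box contains ≥ r objects we need more than (r − 1) · k objects total. Threshold: n = (r − 1) · k + 1. With r = 13 and k = 153: n = 12 · 153 + 1 = 1836 + 1 = 1837. For n = 1836 = 12 · 153, we can put exactly 12 objects in every box, avoiding 13 in any single one — so 1837 is tight.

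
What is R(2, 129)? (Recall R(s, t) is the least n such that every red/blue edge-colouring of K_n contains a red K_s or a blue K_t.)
R(2, 129) = 129

R(2, k) = k for all k ≥ 2: in a 2-colouring of K_k, either some edge is red (a red K_2) or all edges are blue (a blue K_k). And K_{128} coloured all-blue has no blue K_129, so R(2, 129) > 128. Hence R(2, 129) = 129.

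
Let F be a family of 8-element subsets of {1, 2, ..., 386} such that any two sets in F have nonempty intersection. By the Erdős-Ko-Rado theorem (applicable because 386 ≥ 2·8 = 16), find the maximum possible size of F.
max |F| = C(385, 7) = 235489385581120

The Erdős-Ko-Rado theorem states: for n ≥ 2k, an intersecting family of k-subsets of an n-element set has size at most C(n − 1, k − 1), with equality for 'star' families {A ⊆ [n] : |A| = k, i ∈ A} (fix an element i). For n = 386, k = 8: C(385, 7) = 235489385581120.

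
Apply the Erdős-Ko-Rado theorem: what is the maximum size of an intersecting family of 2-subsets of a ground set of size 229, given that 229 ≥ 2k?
max |F| = C(228, 1) = 228

Erdős-Ko-Rado (1961): when n ≥ 2k, max |F| = C(n−1, k−1). The bound is attained by the star {A : i ∈ A} for any fixed i ∈ [n]. Here C(229−1, 2−1) = C(228, 1) = 228.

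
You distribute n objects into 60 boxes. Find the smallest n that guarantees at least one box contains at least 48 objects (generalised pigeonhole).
n = (48 − 1)·60 + 1 = 2821

By the generalised pigeonhole principle, to guarantee some box contains ≥ r objects we need more than (r − 1) · k objects total. Threshold: n = (r − 1) · k + 1. With r = 48 and k = 60: n = 47 · 60 + 1 = 2820 + 1 = 2821. For n = 2820 = 47 · 60, we can put exactly 47 objects in every box, avoiding 48 in any single one — so 2821 is tight.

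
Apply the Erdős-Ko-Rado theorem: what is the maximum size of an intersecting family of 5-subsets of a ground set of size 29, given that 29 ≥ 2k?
max |F| = C(28, 4) = 20475

The Erdős-Ko-Rado theorem states: for n ≥ 2k, an intersecting family of k-subsets of an n-element set has size at most C(n − 1, k − 1), with equality for 'star' families {A ⊆ [n] : |A| = k, i ∈ A} (fix an element i). For n = 29, k = 5: C(28, 4) = 20475.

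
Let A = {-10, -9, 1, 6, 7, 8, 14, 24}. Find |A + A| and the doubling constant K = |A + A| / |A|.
K = |A + A| / |A| = 30/8 = 15/4

Enumerate A + A = {a + b : a, b ∈ A}. With |A| = 8, there are |A|^2 = 64 ordered sum pairs; collecting distinct values, A + A = {-20, -19, -18, -9, -8, -4, -3, -2, -1, 2, 4, 5, 7, 8, 9, 12, 13, 14, 15, 16, 20, 21, 22, 25, 28, 30, 31, 32, 38, 48}, so |A + A| = 30. Thus K = 30/8 = 15/4. For comparison, the minimum possible |A + A| over all 8-element sets is 2·8 − 1 = 15 (so min K = 15/8), attained only by arithmetic progressions.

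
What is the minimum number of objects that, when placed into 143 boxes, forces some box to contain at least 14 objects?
n = (14 − 1)·143 + 1 = 1860

By the generalised pigeonhole principle, to guarantee some box contains ≥ r objects we need more than (r − 1) · k objects total. Threshold: n = (r − 1) · k + 1. With r = 14 and k = 143: n = 13 · 143 + 1 = 1859 + 1 = 1860. For n = 1859 = 13 · 143, we can put exactly 13 objects in every box, avoiding 14 in any single one — so 1860 is tight.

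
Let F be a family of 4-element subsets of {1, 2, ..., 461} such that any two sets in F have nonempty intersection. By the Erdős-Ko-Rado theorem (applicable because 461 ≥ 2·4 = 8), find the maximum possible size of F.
max |F| = C(460, 3) = 16117020

The Erdős-Ko-Rado theorem states: for n ≥ 2k, an intersecting family of k-subsets of an n-element set has size at most C(n − 1, k − 1), with equality for 'star' families {A ⊆ [n] : |A| = k, i ∈ A} (fix an element i). For n = 461, k = 4: C(460, 3) = 16117020.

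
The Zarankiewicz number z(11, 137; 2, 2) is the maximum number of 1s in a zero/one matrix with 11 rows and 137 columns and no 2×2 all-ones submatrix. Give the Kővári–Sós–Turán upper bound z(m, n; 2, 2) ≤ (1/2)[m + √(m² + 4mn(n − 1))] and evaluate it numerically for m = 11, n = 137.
z(11, 137; 2, 2) ≤ (1/2)[11 + √(11² + 4·11·137·136)] = (1/2)[11 + √819929] = 458.2497

Kővári–Sós–Turán: let r_1, ..., r_11 be the row sums and z = Σ r_i the total number of 1s. Each pair of columns can share at most one row with both entries 1 (else a 2×2 all-ones block appears), so Σ_i C(r_i, 2) ≤ C(137, 2) = 9316. By convexity Σ_i C(r_i, 2) ≥ 11·C(z/11, 2) = z(z − 11)/(2·11), giving z² − 11z − 11·137·136 ≤ 0 and hence z ≤ (1/2)[11 + √(121 + 4·204952)] = (1/2)[11 + √819929] ≈ (1/2)(11 + 905.4993) = 458.2497.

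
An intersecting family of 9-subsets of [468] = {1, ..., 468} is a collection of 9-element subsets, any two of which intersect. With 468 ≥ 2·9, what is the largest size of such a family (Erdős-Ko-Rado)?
max |F| = C(467, 8) = 52824443549550310

Erdős-Ko-Rado (1961): when n ≥ 2k, max |F| = C(n−1, k−1). The bound is attained by the star {A : i ∈ A} for any fixed i ∈ [n]. Here C(468−1, 9−1) = C(467, 8) = 52824443549550310.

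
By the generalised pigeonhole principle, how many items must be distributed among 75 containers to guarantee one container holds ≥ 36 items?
n = (36 − 1)·75 + 1 = 2626

By the generalised pigeonhole principle, to guarantee some box contains ≥ r objects we need more than (r − 1) · k objects total. Threshold: n = (r − 1) · k + 1. With r = 36 and k = 75: n = 35 · 75 + 1 = 2625 + 1 = 2626. For n = 2625 = 35 · 75, we can put exactly 35 objects in every box, avoiding 36 in any single one — so 2626 is tight.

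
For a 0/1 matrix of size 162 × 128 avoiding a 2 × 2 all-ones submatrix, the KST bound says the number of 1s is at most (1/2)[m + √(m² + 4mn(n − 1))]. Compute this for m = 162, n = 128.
z(162, 128; 2, 2) ≤ (1/2)[162 + √(162² + 4·162·128·127)] = (1/2)[162 + √10560132] = 1705.8178

Kővári–Sós–Turán: let r_1, ..., r_162 be the row sums and z = Σ r_i the total number of 1s. Each pair of columns can share at most one row with both entries 1 (else a 2×2 all-ones block appears), so Σ_i C(r_i, 2) ≤ C(128, 2) = 8128. By convexity Σ_i C(r_i, 2) ≥ 162·C(z/162, 2) = z(z − 162)/(2·162), giving z² − 162z − 162·128·127 ≤ 0 and hence z ≤ (1/2)[162 + √(26244 + 4·2633472)] = (1/2)[162 + √10560132] ≈ (1/2)(162 + 3249.6357) = 1705.8178.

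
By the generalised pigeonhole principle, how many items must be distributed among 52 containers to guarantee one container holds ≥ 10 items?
n = (10 − 1)·52 + 1 = 469

By the generalised pigeonhole principle, to guarantee some box contains ≥ r objects we need more than (r − 1) · k objects total. Threshold: n = (r − 1) · k + 1. With r = 10 and k = 52: n = 9 · 52 + 1 = 468 + 1 = 469. For n = 468 = 9 · 52, we can put exactly 9 objects in every box, avoiding 10 in any single one — so 469 is tight.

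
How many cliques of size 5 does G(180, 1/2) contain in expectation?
E[# K_5] = C(180, 5) · (1/2)^C(5, 2) = 1488847536 / 2^10 = 93052971/64 = 1453952.671875

For each 5-subset S of vertices (there are C(180, 5) = 1488847536 such S), let X_S = 1 if S induces a K_5 (all C(5, 2) = 10 edges present). Then P(X_S = 1) = (1/2)^10 = 1/1024. By linearity of expectation, E[# K_5] = C(180, 5) · (1/2)^10 = 1488847536 / 1024 = 93052971/64 = 1453952.671875.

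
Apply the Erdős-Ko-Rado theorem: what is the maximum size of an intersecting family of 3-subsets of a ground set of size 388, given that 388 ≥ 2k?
max |F| = C(387, 2) = 74691

The Erdős-Ko-Rado theorem states: for n ≥ 2k, an intersecting family of k-subsets of an n-element set has size at most C(n − 1, k − 1), with equality for 'star' families {A ⊆ [n] : |A| = k, i ∈ A} (fix an element i). For n = 388, k = 3: C(387, 2) = 74691.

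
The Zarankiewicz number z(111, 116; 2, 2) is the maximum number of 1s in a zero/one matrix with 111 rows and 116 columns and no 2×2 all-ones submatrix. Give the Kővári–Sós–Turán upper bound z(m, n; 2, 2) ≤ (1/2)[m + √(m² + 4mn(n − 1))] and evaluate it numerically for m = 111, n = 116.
z(111, 116; 2, 2) ≤ (1/2)[111 + √(111² + 4·111·116·115)] = (1/2)[111 + √5935281] = 1273.6216

Kővári–Sós–Turán: let r_1, ..., r_111 be the row sums and z = Σ r_i the total number of 1s. Each pair of columns can share at most one row with both entries 1 (else a 2×2 all-ones block appears), so Σ_i C(r_i, 2) ≤ C(116, 2) = 6670. By convexity Σ_i C(r_i, 2) ≥ 111·C(z/111, 2) = z(z − 111)/(2·111), giving z² − 111z − 111·116·115 ≤ 0 and hence z ≤ (1/2)[111 + √(12321 + 4·1480740)] = (1/2)[111 + √5935281] ≈ (1/2)(111 + 2436.2432) = 1273.6216.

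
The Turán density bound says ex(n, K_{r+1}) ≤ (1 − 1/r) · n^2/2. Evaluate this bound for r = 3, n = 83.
Turán density bound = (2/3) · 83^2/2 = 6889/3 ≈ 2296.3333

Turán's theorem: ex(n, K_{r+1}) is achieved by the complete r-partite Turán graph T(n, r) with parts as balanced as possible, and is at most (1 − 1/r) · n^2/2. For r = 3, n = 83: the density bound is (2/3) · 6889/2 = 6889/3 ≈ 2296.3333. The integer-valued extremum is e(T(83, 3)) = 2296, which is strictly less than the density bound 6889/3 since 3 ∤ 83 (the parts of T(83, 3) cannot all be equal).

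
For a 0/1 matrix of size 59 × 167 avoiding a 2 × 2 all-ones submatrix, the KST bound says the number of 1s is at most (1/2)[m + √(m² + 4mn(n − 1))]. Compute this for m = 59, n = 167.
z(59, 167; 2, 2) ≤ (1/2)[59 + √(59² + 4·59·167·166)] = (1/2)[59 + √6545873] = 1308.7452

Kővári–Sós–Turán: let r_1, ..., r_59 be the row sums and z = Σ r_i the total number of 1s. Each pair of columns can share at most one row with both entries 1 (else a 2×2 all-ones block appears), so Σ_i C(r_i, 2) ≤ C(167, 2) = 13861. By convexity Σ_i C(r_i, 2) ≥ 59·C(z/59, 2) = z(z − 59)/(2·59), giving z² − 59z − 59·167·166 ≤ 0 and hence z ≤ (1/2)[59 + √(3481 + 4·1635598)] = (1/2)[59 + √6545873] ≈ (1/2)(59 + 2558.4904) = 1308.7452.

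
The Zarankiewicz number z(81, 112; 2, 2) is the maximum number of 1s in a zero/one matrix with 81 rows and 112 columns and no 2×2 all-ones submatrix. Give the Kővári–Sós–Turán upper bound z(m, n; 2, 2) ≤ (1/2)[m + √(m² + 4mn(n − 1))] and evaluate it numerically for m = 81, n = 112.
z(81, 112; 2, 2) ≤ (1/2)[81 + √(81² + 4·81·112·111)] = (1/2)[81 + √4034529] = 1044.8069

Kővári–Sós–Turán: let r_1, ..., r_81 be the row sums and z = Σ r_i the total number of 1s. Each pair of columns can share at most one row with both entries 1 (else a 2×2 all-ones block appears), so Σ_i C(r_i, 2) ≤ C(112, 2) = 6216. By convexity Σ_i C(r_i, 2) ≥ 81·C(z/81, 2) = z(z − 81)/(2·81), giving z² − 81z − 81·112·111 ≤ 0 and hence z ≤ (1/2)[81 + √(6561 + 4·1006992)] = (1/2)[81 + √4034529] ≈ (1/2)(81 + 2008.6137) = 1044.8069.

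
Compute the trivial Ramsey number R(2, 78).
R(2, 78) = 78

R(2, k) = k for all k ≥ 2: in a 2-colouring of K_k, either some edge is red (a red K_2) or all edges are blue (a blue K_k). And K_{77} coloured all-blue has no blue K_78, so R(2, 78) > 77. Hence R(2, 78) = 78.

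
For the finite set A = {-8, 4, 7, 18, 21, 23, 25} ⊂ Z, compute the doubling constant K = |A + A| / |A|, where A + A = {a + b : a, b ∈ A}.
K = |A + A| / |A| = 26/7

Enumerate A + A = {a + b : a, b ∈ A}. With |A| = 7, there are |A|^2 = 49 ordered sum pairs; collecting distinct values, A + A = {-16, -4, -1, 8, 10, 11, 13, 14, 15, 17, 22, 25, 27, 28, 29, 30, 32, 36, 39, 41, 42, 43, 44, 46, 48, 50}, so |A + A| = 26. Thus K = 26/7. For comparison, the minimum possible |A + A| over all 7-element sets is 2·7 − 1 = 13 (so min K = 13/7), attained only by arithmetic progressions.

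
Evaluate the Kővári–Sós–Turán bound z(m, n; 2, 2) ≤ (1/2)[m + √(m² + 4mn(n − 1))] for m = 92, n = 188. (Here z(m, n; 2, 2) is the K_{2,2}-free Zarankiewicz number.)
z(92, 188; 2, 2) ≤ (1/2)[92 + √(92² + 4·92·188·187)] = (1/2)[92 + √12945872] = 1845.0186

Kővári–Sós–Turán: let r_1, ..., r_92 be the row sums and z = Σ r_i the total number of 1s. Each pair of columns can share at most one row with both entries 1 (else a 2×2 all-ones block appears), so Σ_i C(r_i, 2) ≤ C(188, 2) = 17578. By convexity Σ_i C(r_i, 2) ≥ 92·C(z/92, 2) = z(z − 92)/(2·92), giving z² − 92z − 92·188·187 ≤ 0 and hence z ≤ (1/2)[92 + √(8464 + 4·3234352)] = (1/2)[92 + √12945872] ≈ (1/2)(92 + 3598.0372) = 1845.0186.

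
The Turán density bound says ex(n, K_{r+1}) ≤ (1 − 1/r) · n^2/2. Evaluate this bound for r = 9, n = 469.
Turán density bound = (8/9) · 469^2/2 = 879844/9 ≈ 97760.4444

Turán's theorem: ex(n, K_{r+1}) is achieved by the complete r-partite Turán graph T(n, r) with parts as balanced as possible, and is at most (1 − 1/r) · n^2/2. For r = 9, n = 469: the density bound is (8/9) · 219961/2 = 879844/9 ≈ 97760.4444. The integer-valued extremum is e(T(469, 9)) = 97760, which is strictly less than the density bound 879844/9 since 9 ∤ 469 (the parts of T(469, 9) cannot all be equal).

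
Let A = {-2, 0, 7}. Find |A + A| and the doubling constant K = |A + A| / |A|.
K = |A + A| / |A| = 6/3 = 2

Enumerate A + A = {a + b : a, b ∈ A}. With |A| = 3, there are |A|^2 = 9 ordered sum pairs; collecting distinct values, A + A = {-4, -2, 0, 5, 7, 14}, so |A + A| = 6. Thus K = 6/3 = 2. For comparison, the minimum possible |A + A| over all 3-element sets is 2·3 − 1 = 5 (so min K = 5/3), attained only by arithmetic progressions.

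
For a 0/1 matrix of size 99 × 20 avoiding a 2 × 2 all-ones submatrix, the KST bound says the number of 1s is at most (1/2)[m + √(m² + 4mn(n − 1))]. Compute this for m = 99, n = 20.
z(99, 20; 2, 2) ≤ (1/2)[99 + √(99² + 4·99·20·19)] = (1/2)[99 + √160281] = 249.6755

Kővári–Sós–Turán: let r_1, ..., r_99 be the row sums and z = Σ r_i the total number of 1s. Each pair of columns can share at most one row with both entries 1 (else a 2×2 all-ones block appears), so Σ_i C(r_i, 2) ≤ C(20, 2) = 190. By convexity Σ_i C(r_i, 2) ≥ 99·C(z/99, 2) = z(z − 99)/(2·99), giving z² − 99z − 99·20·19 ≤ 0 and hence z ≤ (1/2)[99 + √(9801 + 4·37620)] = (1/2)[99 + √160281] ≈ (1/2)(99 + 400.3511) = 249.6755.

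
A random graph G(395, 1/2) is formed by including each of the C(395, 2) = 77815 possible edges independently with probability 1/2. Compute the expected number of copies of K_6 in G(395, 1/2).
E[# K_6] = C(395, 6) · (1/2)^C(6, 2) = 5077860934510 / 2^15 = 2538930467255/16384 ≈ 154964017.776794

For each 6-subset S of vertices (there are C(395, 6) = 5077860934510 such S), let X_S = 1 if S induces a K_6 (all C(6, 2) = 15 edges present). Then P(X_S = 1) = (1/2)^15 = 1/32768. By linearity of expectation, E[# K_6] = C(395, 6) · (1/2)^15 = 5077860934510 / 32768 = 2538930467255/16384 ≈ 154964017.776794.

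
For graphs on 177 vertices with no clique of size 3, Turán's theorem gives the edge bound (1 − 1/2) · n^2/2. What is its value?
Turán density bound = (1/2) · 177^2/2 = 31329/4 ≈ 7832.25

Turán's theorem: ex(n, K_{r+1}) is achieved by the complete r-partite Turán graph T(n, r) with parts as balanced as possible, and is at most (1 − 1/r) · n^2/2. For r = 2, n = 177: the density bound is (1/2) · 31329/2 = 31329/4 ≈ 7832.25. The integer-valued extremum is e(T(177, 2)) = 7832, which is strictly less than the density bound 31329/4 since 2 ∤ 177 (the parts of T(177, 2) cannot all be equal).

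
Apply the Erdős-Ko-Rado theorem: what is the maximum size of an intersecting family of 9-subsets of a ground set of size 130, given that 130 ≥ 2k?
max |F| = C(129, 8) = 1524228447600

The Erdős-Ko-Rado theorem states: for n ≥ 2k, an intersecting family of k-subsets of an n-element set has size at most C(n − 1, k − 1), with equality for 'star' families {A ⊆ [n] : |A| = k, i ∈ A} (fix an element i). For n = 130, k = 9: C(129, 8) = 1524228447600.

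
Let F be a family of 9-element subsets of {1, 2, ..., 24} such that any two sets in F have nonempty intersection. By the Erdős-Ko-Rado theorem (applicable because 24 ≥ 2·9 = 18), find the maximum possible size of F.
max |F| = C(23, 8) = 490314

Erdős-Ko-Rado (1961): when n ≥ 2k, max |F| = C(n−1, k−1). The bound is attained by the star {A : i ∈ A} for any fixed i ∈ [n]. Here C(24−1, 9−1) = C(23, 8) = 490314.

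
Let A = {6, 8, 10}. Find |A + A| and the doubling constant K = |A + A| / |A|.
K = |A + A| / |A| = 5/3

Enumerate A + A = {a + b : a, b ∈ A}. With |A| = 3, there are |A|^2 = 9 ordered sum pairs; collecting distinct values, A + A = {12, 14, 16, 18, 20}, so |A + A| = 5. Thus K = 5/3. Here |A + A| = 2|A| − 1 = 5, the minimum possible — so K = 5/3 is minimal, which holds iff A is an arithmetic progression.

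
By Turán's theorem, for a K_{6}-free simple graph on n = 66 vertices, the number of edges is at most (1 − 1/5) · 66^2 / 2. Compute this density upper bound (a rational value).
Turán density bound = (4/5) · 66^2/2 = 8712/5 ≈ 1742.4

Turán's theorem: ex(n, K_{r+1}) is achieved by the complete r-partite Turán graph T(n, r) with parts as balanced as possible, and is at most (1 − 1/r) · n^2/2. For r = 5, n = 66: the density bound is (4/5) · 4356/2 = 8712/5 ≈ 1742.4. The integer-valued extremum is e(T(66, 5)) = 1742, which is strictly less than the density bound 8712/5 since 5 ∤ 66 (the parts of T(66, 5) cannot all be equal).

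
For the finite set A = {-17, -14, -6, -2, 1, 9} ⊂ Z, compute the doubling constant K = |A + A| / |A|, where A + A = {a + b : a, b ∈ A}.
K = |A + A| / |A| = 18/6 = 3

Enumerate A + A = {a + b : a, b ∈ A}. With |A| = 6, there are |A|^2 = 36 ordered sum pairs; collecting distinct values, A + A = {-34, -31, -28, -23, -20, -19, -16, -13, -12, -8, -5, -4, -1, 2, 3, 7, 10, 18}, so |A + A| = 18. Thus K = 18/6 = 3. For comparison, the minimum possible |A + A| over all 6-element sets is 2·6 − 1 = 11 (so min K = 11/6), attained only by arithmetic progressions.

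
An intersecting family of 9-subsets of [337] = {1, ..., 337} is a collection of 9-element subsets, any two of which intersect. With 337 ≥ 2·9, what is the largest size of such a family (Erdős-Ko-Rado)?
max |F| = C(336, 8) = 3704504926004190

Erdős-Ko-Rado (1961): when n ≥ 2k, max |F| = C(n−1, k−1). The bound is attained by the star {A : i ∈ A} for any fixed i ∈ [n]. Here C(337−1, 9−1) = C(336, 8) = 3704504926004190.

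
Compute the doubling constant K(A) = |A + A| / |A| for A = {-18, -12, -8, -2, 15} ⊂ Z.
K = |A + A| / |A| = 14/5

Enumerate A + A = {a + b : a, b ∈ A}. With |A| = 5, there are |A|^2 = 25 ordered sum pairs; collecting distinct values, A + A = {-36, -30, -26, -24, -20, -16, -14, -10, -4, -3, 3, 7, 13, 30}, so |A + A| = 14. Thus K = 14/5. For comparison, the minimum possible |A + A| over all 5-element sets is 2·5 − 1 = 9 (so min K = 9/5), attained only by arithmetic progressions.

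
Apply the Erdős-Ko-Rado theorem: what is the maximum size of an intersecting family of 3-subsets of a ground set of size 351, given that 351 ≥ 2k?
max |F| = C(350, 2) = 61075

The Erdős-Ko-Rado theorem states: for n ≥ 2k, an intersecting family of k-subsets of an n-element set has size at most C(n − 1, k − 1), with equality for 'star' families {A ⊆ [n] : |A| = k, i ∈ A} (fix an element i). For n = 351, k = 3: C(350, 2) = 61075.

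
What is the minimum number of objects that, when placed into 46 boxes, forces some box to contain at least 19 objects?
n = (19 − 1)·46 + 1 = 829

By the generalised pigeonhole principle, to guarantee some box contains ≥ r objects we need more than (r − 1) · k objects total. Threshold: n = (r − 1) · k + 1. With r = 19 and k = 46: n = 18 · 46 + 1 = 828 + 1 = 829. For n = 828 = 18 · 46, we can put exactly 18 objects in every box, avoiding 19 in any single one — so 829 is tight.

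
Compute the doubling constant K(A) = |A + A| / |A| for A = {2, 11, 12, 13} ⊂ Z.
K = |A + A| / |A| = 9/4

Enumerate A + A = {a + b : a, b ∈ A}. With |A| = 4, there are |A|^2 = 16 ordered sum pairs; collecting distinct values, A + A = {4, 13, 14, 15, 22, 23, 24, 25, 26}, so |A + A| = 9. Thus K = 9/4. For comparison, the minimum possible |A + A| over all 4-element sets is 2·4 − 1 = 7 (so min K = 7/4), attained only by arithmetic progressions.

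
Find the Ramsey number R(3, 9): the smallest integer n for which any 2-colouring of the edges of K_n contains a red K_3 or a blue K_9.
R(3, 9) = 36

Lower bound: an explicit 2-colouring of K_{35} (typically a Paley-type or other structured construction) avoids a red K_3 and a blue K_9, showing R(3, 9) > 35.
Upper bound: the simple Erdős–Szekeres recurrence only gives R(3, 9) ≤ 37; the tight bound R(3, 9) ≤ 36 requires a sharper case analysis (or computer search) of 2-colourings of K_{36}.
Hence R(3, 9) = 36.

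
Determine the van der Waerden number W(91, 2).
W(91, 2) = 91 + 1 = 92

A 2-term AP is any pair of integers, so a monochromatic 2-AP exists iff some colour is used at least twice. With 91 colours, the colouring i ↦ i on {1, ..., 91} uses each colour once, avoiding any monochromatic pair, so W(91, 2) > 91. For {1, ..., 92}, pigeonhole forces two integers of the same colour, which form a monochromatic 2-AP. Hence W(91, 2) = 92.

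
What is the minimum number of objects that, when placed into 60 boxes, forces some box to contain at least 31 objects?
n = (31 − 1)·60 + 1 = 1801

By the generalised pigeonhole principle, to guarantee some box contains ≥ r objects we need more than (r − 1) · k objects total. Threshold: n = (r − 1) · k + 1. With r = 31 and k = 60: n = 30 · 60 + 1 = 1800 + 1 = 1801. For n = 1800 = 30 · 60, we can put exactly 30 objects in every box, avoiding 31 in any single one — so 1801 is tight.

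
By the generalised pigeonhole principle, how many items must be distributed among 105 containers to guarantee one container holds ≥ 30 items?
n = (30 − 1)·105 + 1 = 3046

By the generalised pigeonhole principle, to guarantee some box contains ≥ r objects we need more than (r − 1) · k objects total. Threshold: n = (r − 1) · k + 1. With r = 30 and k = 105: n = 29 · 105 + 1 = 3045 + 1 = 3046. For n = 3045 = 29 · 105, we can put exactly 29 objects in every box, avoiding 30 in any single one — so 3046 is tight.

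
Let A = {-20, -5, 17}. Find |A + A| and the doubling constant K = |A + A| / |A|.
K = |A + A| / |A| = 6/3 = 2

Enumerate A + A = {a + b : a, b ∈ A}. With |A| = 3, there are |A|^2 = 9 ordered sum pairs; collecting distinct values, A + A = {-40, -25, -10, -3, 12, 34}, so |A + A| = 6. Thus K = 6/3 = 2. For comparison, the minimum possible |A + A| over all 3-element sets is 2·3 − 1 = 5 (so min K = 5/3), attained only by arithmetic progressions.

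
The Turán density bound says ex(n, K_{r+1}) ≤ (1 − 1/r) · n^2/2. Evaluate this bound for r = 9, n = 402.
Turán density bound = (8/9) · 402^2/2 = 71824

Turán's theorem: ex(n, K_{r+1}) is achieved by the complete r-partite Turán graph T(n, r) with parts as balanced as possible, and is at most (1 − 1/r) · n^2/2. For r = 9, n = 402: the density bound is (8/9) · 161604/2 = 71824. The integer-valued extremum is e(T(402, 9)) = 71823, which is strictly less than the density bound 71824 since 9 ∤ 402 (the parts of T(402, 9) cannot all be equal).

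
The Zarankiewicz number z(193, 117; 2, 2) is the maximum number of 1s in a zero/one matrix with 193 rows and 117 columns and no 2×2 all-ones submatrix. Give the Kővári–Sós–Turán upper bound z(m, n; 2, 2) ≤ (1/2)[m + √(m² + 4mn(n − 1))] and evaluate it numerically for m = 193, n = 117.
z(193, 117; 2, 2) ≤ (1/2)[193 + √(193² + 4·193·117·116)] = (1/2)[193 + √10514833] = 1717.8292

Kővári–Sós–Turán: let r_1, ..., r_193 be the row sums and z = Σ r_i the total number of 1s. Each pair of columns can share at most one row with both entries 1 (else a 2×2 all-ones block appears), so Σ_i C(r_i, 2) ≤ C(117, 2) = 6786. By convexity Σ_i C(r_i, 2) ≥ 193·C(z/193, 2) = z(z − 193)/(2·193), giving z² − 193z − 193·117·116 ≤ 0 and hence z ≤ (1/2)[193 + √(37249 + 4·2619396)] = (1/2)[193 + √10514833] ≈ (1/2)(193 + 3242.6583) = 1717.8292.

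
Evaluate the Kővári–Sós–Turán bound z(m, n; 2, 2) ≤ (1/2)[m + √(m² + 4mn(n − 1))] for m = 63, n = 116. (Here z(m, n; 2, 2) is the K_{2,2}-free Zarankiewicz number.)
z(63, 116; 2, 2) ≤ (1/2)[63 + √(63² + 4·63·116·115)] = (1/2)[63 + √3365649] = 948.7853

Kővári–Sós–Turán: let r_1, ..., r_63 be the row sums and z = Σ r_i the total number of 1s. Each pair of columns can share at most one row with both entries 1 (else a 2×2 all-ones block appears), so Σ_i C(r_i, 2) ≤ C(116, 2) = 6670. By convexity Σ_i C(r_i, 2) ≥ 63·C(z/63, 2) = z(z − 63)/(2·63), giving z² − 63z − 63·116·115 ≤ 0 and hence z ≤ (1/2)[63 + √(3969 + 4·840420)] = (1/2)[63 + √3365649] ≈ (1/2)(63 + 1834.5705) = 948.7853.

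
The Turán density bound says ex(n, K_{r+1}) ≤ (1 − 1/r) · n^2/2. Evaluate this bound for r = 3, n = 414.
Turán density bound = (2/3) · 414^2/2 = 57132

Turán's theorem: ex(n, K_{r+1}) is achieved by the complete r-partite Turán graph T(n, r) with parts as balanced as possible, and is at most (1 − 1/r) · n^2/2. For r = 3, n = 414: the density bound is (2/3) · 171396/2 = 57132. Since 3 ∣ 414, the Turán graph T(414, 3) has parts of equal size 138, and its edge count e(T(414, 3)) = 57132 attains the density bound exactly.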